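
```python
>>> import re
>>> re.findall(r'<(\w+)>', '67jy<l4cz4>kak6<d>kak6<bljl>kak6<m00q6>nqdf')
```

['l4cz4', 'd', 'bljl', 'm00q6']

With a single group, `findall` returns only what that group captured — 4 items.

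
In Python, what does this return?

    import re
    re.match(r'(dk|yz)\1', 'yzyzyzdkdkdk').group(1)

The match spans [0:4] → 'yzyz'.
Captured: group 1 = 'yz'.

'yz'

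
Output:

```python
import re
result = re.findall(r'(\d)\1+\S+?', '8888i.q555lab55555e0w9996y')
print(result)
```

['8', '5', '5', '9']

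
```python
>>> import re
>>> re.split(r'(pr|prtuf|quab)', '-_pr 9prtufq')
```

['-_', 'pr', ' 9', 'pr', 'tufq']

Alternation isn't longest-match — the leftmost alternative that fits at this position is chosen.
The group in the pattern means `split` returns the separators' captures alongside the pieces.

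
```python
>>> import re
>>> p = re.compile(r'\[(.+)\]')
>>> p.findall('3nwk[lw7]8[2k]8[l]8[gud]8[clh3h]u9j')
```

['lw7]8[2k]8[l]8[gud]8[clh3h']

One capturing group, so `findall` returns just the captured substring from the one match — 1 in all.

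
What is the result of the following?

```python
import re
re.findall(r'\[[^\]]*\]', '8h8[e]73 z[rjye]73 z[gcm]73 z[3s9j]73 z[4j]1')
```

Matches: at [3:6] → '[e]'; at [10:16] → '[rjye]'; at [20:25] → '[gcm]'; at [29:35] → '[3s9j]'; at [39:43] → '[4j]'.
Since nothing is captured, `findall` lists the 5 matched substrings directly.

['[e]', '[rjye]', '[gcm]', '[3s9j]', '[4j]']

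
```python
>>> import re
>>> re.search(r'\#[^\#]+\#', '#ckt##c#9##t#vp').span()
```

(0, 5)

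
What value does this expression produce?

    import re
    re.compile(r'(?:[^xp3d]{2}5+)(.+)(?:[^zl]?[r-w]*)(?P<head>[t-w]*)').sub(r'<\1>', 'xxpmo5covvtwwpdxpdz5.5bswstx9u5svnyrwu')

The replacement refers to a captured group, so each match is rewritten using its own captured text.

'xxp<covvtwwpdxpdz5.5bswstx9u5svnyrwu>'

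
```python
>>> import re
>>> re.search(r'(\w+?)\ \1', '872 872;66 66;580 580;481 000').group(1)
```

'872'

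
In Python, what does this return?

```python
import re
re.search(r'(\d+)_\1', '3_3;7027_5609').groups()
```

('3',)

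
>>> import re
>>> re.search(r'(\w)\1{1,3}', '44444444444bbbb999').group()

'4444'

`\1` has to match the exact text group 1 already captured.
`search` walks the string left to right and returns the first match it finds.
The match spans [0:4] → '4444'.
Captured: group 1 = '4'.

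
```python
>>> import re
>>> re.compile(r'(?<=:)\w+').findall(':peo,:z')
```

The lookaround is zero-width — it requires the adjacent text to match without consuming it, so the asserted text isn't part of the match.
`findall` yields the raw match text (2 of them) because the pattern has no groups.

['peo', 'z']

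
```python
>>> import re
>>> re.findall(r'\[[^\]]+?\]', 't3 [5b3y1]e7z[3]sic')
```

['[5b3y1]', '[3]']

`findall` yields the raw match text (2 of them) because the pattern has no groups.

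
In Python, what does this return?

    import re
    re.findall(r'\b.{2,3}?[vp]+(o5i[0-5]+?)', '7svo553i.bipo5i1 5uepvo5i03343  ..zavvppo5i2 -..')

Because there's exactly one group, `findall` drops the full match and keeps group 1 from each hit.

['o5i1', 'o5i0', 'o5i2']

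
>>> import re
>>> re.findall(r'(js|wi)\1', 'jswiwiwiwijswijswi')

['wi', 'wi']

The backreference `\1` re-matches whatever the first group consumed, character for character.
Scanning left to right: at [2:6] match 'wiwi', group 1 = 'wi'; at [6:10] match 'wiwi', group 1 = 'wi'.
One capturing group, so `findall` returns just the captured substring from each match — 2 in all.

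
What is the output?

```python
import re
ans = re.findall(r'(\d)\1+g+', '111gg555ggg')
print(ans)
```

['1', '5']

The backreference `\1` re-matches whatever the first group consumed, character for character.
Walking the string: at [0:5] match '111gg', group 1 = '1'; at [5:11] match '555ggg', group 1 = '5'.
With a single group, `findall` returns only what that group captured — 2 items.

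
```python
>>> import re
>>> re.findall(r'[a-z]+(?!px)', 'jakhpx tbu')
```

The negative lookaround is zero-width — it rules out positions where the adjacent text would match, without consuming anything.
Matches: at [0:6] → 'jakhpx'; at [7:10] → 'tbu'.
Since nothing is captured, `findall` lists the 2 matched substrings directly.

['jakhpx', 'tbu']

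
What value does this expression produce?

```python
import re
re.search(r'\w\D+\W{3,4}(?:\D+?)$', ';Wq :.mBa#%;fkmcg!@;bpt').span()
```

The match spans [1:23] → 'Wq :.mBa#%;fkmcg!@;bpt'.

(1, 23)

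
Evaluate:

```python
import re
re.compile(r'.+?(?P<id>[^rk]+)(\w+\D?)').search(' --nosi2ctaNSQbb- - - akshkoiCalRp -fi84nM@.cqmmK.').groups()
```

('--nosi2ctaNSQbb- - - a', 'kshkoiCalRp ')

This matches one or more of any character (lazy); then one or more of any character except [rk] (captured as 'id'); then one or more of a word character, then optionally a non-digit (captured).
`re.search` tries every starting position until one works.
The match spans [0:35] → ' --nosi2ctaNSQbb- - - akshkoiCalRp '.
Captured: group 1 = '--nosi2ctaNSQbb- - - a', group 2 = 'kshkoiCalRp '.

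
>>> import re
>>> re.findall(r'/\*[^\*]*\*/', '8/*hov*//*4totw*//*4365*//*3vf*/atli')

Since nothing is captured, `findall` lists the 4 matched substrings directly.

['/*hov*/', '/*4totw*/', '/*4365*/', '/*3vf*/']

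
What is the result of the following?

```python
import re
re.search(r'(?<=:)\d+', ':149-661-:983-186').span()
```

(1, 4)

Lookahead/lookbehind check context without consuming it, so the matched span excludes the asserted characters.
`re.search` tries every starting position until one works.
The match spans [1:4] → '149'.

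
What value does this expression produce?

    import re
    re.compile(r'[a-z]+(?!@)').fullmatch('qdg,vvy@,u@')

`re.fullmatch` requires the pattern to consume the entire string.
Here the string isn't matched end-to-end, so the call returns None.

None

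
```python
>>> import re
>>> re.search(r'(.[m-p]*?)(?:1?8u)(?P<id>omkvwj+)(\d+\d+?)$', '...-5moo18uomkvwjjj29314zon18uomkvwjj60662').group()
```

'zon18uomkvwjj60662'

Pattern: any character, then zero or more of a character in [m-p] (lazy) (captured); then optionally a literal '1', then the literal '8u' (non-capturing group); then the literal 'omk', then the literal 'vw', then one or more of a literal 'j' (captured as 'id'); then one or more of a digit, then one or more of a digit (lazy) (captured); then anchored at the end.
Unlike `match`, `search` isn't anchored — it looks for the pattern anywhere in the string.
The match spans [24:42] → 'zon18uomkvwjj60662'.
Captured: group 1 = 'zon', group 2 = 'omkvwjj', group 3 = '60662'.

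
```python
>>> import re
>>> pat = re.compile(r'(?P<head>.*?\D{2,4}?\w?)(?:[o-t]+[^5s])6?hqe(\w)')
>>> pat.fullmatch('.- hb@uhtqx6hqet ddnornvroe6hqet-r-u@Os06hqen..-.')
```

None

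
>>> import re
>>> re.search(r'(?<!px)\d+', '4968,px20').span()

(0, 4)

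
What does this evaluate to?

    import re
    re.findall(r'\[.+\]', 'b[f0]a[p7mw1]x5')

['[f0]a[p7mw1]']

`findall` yields the raw match text (1 of them) because the pattern has no groups.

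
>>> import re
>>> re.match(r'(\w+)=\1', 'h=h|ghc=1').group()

'h=h'

`\1` has to match the exact text group 1 already captured.
`re.match` won't scan ahead — the pattern has to work from the very first character.
The match spans [0:3] → 'h=h'.
Captured: group 1 = 'h'.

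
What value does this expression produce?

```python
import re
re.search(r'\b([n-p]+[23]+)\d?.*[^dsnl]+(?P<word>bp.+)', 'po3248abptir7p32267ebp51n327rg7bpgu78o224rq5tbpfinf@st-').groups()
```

The pattern matches a word boundary (`\b`, zero-width); then one or more of a character in [n-p], then one or more of one of [23] (captured); then optionally a digit, then zero or more of any character; then one or more of any character except [dsnl]; then the literal 'bp', then one or more of any character (captured as 'word').
`re.search` tries every starting position until one works.
The match spans [0:55] → 'po3248abptir7p32267ebp51n327rg7bpgu78o224rq5tbpfinf@st-'.
Captured: group 1 = 'po32', group 2 = 'bpfinf@st-'.

('po32', 'bpfinf@st-')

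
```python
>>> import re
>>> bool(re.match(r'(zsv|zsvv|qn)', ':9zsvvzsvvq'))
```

`re.match` won't scan ahead — the pattern has to work from the very first character.
Here the string doesn't start with a match, so the call returns None, and `bool(None)` is False.

False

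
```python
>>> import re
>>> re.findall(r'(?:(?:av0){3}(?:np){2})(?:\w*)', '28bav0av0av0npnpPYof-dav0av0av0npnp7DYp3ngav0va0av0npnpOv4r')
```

The pattern matches the literal 'av0' repeated 3 times, then the literal 'np' repeated 2 times (non-capturing group); then zero or more of a word character (non-capturing group).
Scanning left to right: at [3:20] → 'av0av0av0npnpPYof'; at [22:59] → 'av0av0av0npnp7DYp3ngav0va0av0npnpOv4r'.
Since nothing is captured, `findall` lists the 2 matched substrings directly.

['av0av0av0npnpPYof', 'av0av0av0npnp7DYp3ngav0va0av0npnpOv4r']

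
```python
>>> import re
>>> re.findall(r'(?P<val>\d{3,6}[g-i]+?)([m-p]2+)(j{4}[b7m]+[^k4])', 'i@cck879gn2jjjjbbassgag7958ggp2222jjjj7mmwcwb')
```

This matches 3 to 6 of a digit, then one or more of a character in [g-i] (lazy) (captured as 'val'); then a character in [m-p], then one or more of the literal '2' (captured); then exactly 4 of the literal 'j', then one or more of one of [b7m], then any character except [k4] (captured).
Walking the string: at [5:18] match '879gn2jjjjbba', groups = ('879g', 'n2', 'jjjjbba'); at [23:42] match '7958ggp2222jjjj7mmw', groups = ('7958gg', 'p2222', 'jjjj7mmw').
With 3 capturing groups, `findall` returns a 3-tuple per match.

[('879g', 'n2', 'jjjjbba'), ('7958gg', 'p2222', 'jjjj7mmw')]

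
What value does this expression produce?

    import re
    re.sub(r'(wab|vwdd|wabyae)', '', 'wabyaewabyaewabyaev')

'yaeyaeyaev'

Branches in `(...|...)` are attempted left-to-right; the first branch that allows the whole pattern to succeed is taken.
`sub` substitutes '' at each match site.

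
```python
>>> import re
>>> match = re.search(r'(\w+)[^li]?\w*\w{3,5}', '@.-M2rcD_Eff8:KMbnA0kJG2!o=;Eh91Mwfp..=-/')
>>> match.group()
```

'M2rcD_Eff8:KMbnA0kJG2'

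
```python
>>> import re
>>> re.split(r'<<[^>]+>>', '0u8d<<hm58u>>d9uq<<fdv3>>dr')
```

['0u8d', 'd9uq', 'dr']

Matches to split on: at [4:13] → '<<hm58u>>'; at [17:25] → '<<fdv3>>'.
`split` removes every match and returns the 3 fragments in between.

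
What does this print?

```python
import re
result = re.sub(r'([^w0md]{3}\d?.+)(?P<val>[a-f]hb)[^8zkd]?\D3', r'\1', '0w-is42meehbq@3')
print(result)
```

0w-is42me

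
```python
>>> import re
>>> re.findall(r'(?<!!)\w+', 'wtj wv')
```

`(?!…)`/`(?<!…)` only lets a position through if the neighbouring text does NOT match; no characters are consumed.
Scanning left to right: at [0:3] → 'wtj'; at [4:6] → 'wv'.
No capturing groups, so `findall` returns the 2 full match strings.

['wtj', 'wv']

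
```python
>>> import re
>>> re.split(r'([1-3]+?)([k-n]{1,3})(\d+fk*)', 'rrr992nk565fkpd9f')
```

['rrr99', '2', 'nk', '565fk', 'pd9f']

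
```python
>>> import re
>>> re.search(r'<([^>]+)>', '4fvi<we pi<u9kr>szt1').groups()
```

The match spans [4:16] → '<we pi<u9kr>'.
Captured: group 1 = 'we pi<u9kr'.

('we pi<u9kr',)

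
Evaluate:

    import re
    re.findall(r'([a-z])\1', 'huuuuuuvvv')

['u', 'u', 'u', 'v']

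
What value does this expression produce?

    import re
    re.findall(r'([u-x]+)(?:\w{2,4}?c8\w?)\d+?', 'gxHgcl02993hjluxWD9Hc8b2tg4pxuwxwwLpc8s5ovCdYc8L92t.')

['ux', 'xuwxww', 'v']

Pattern: one or more of a character in [u-x] (captured); then 2 to 4 of a word character (lazy), then the literal 'c8', then optionally a word character (non-capturing group); then one or more of a digit (lazy).
`findall` collects group 1 from each match (3 total).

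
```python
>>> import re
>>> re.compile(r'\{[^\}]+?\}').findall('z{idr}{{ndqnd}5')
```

['{idr}', '{{ndqnd}']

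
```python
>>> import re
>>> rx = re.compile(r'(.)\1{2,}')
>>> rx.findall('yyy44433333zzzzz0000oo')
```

`\1` has to match the exact text group 1 already captured.
Scanning left to right: at [0:3] match 'yyy', group 1 = 'y'; at [3:6] match '444', group 1 = '4'; at [6:11] match '33333', group 1 = '3'; at [11:16] match 'zzzzz', group 1 = 'z'; at [16:20] match '0000', group 1 = '0'.
One capturing group, so `findall` returns just the captured substring from each match — 5 in all.

['y', '4', '3', 'z', '0']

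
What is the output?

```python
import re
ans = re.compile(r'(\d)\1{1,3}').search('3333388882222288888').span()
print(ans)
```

(0, 4)

`\1` is not a pattern — it's the concrete string captured by group 1, re-applied verbatim.
`search` walks the string left to right and returns the first match it finds.
The match spans [0:4] → '3333'.
Captured: group 1 = '3'.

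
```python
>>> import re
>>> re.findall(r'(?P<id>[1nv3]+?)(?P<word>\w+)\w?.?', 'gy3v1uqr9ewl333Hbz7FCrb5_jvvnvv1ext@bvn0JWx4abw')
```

This matches one or more of one of [1nv3] (lazy) (captured as 'id'); then one or more of a word character (captured as 'word'); then optionally a word character, then optionally any character.
A non-greedy quantifier consumes as few characters as it can — just enough that the remainder of the pattern still matches from where it stops; whatever follows it matches normally.
Walking the string: at [2:36] match '3v1uqr9ewl333Hbz7FCrb5_jvvnvv1ext@', groups = ('3', 'v1uqr9ewl333Hbz7FCrb5_jvvnvv1ext'); at [37:47] match 'vn0JWx4abw', groups = ('v', 'n0JWx4abw').
Multiple groups make `findall` return tuples — one 2-tuple for each match.

[('3', 'v1uqr9ewl333Hbz7FCrb5_jvvnvv1ext'), ('v', 'n0JWx4abw')]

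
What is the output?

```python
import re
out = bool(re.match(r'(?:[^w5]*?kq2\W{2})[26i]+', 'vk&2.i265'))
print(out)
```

False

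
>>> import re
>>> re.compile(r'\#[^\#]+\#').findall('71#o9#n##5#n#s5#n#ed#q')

Walking the string: at [2:6] → '#o9#'; at [8:11] → '#5#'; at [12:16] → '#s5#'; at [17:21] → '#ed#'.
No capturing groups, so `findall` returns the 4 full match strings.

['#o9#', '#5#', '#s5#', '#ed#']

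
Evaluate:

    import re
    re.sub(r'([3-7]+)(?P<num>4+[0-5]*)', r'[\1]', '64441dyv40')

'[644]dyv40'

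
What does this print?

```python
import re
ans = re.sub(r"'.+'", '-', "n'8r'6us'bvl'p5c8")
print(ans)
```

n-p5c8

Matches: at [1:13] → "'8r'6us'bvl'".
`sub` substitutes '-' at each match site.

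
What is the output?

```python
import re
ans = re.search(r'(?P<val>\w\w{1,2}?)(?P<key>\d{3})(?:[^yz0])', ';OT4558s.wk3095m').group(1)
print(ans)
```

OT

Pattern: a word character, then 1 to 2 of a word character (lazy) (captured as 'val'); then exactly 3 of a digit (captured as 'key'); then any character except [yz0] (non-capturing group).
`search` walks the string left to right and returns the first match it finds.
The match spans [1:7] → 'OT4558'.
Captured: group 1 = 'OT', group 2 = '455'.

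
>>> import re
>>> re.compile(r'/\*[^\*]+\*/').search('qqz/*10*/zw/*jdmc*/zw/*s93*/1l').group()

'/*10*/'

The match spans [3:9] → '/*10*/'.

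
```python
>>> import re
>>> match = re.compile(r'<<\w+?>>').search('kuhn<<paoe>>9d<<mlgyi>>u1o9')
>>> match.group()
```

`search` walks the string left to right and returns the first match it finds.
The match spans [4:12] → '<<paoe>>'.

'<<paoe>>'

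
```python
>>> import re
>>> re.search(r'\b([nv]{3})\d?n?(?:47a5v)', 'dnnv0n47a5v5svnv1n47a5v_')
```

Pattern: a word boundary (`\b`, zero-width); then exactly 3 of one of [nv] (captured); then optionally a digit, then optionally the literal 'n'; then the literal '47', then the literal 'a5v' (non-capturing group).
Unlike `match`, `search` isn't anchored — it looks for the pattern anywhere in the string.
Here the pattern never matches, so the call returns None.

None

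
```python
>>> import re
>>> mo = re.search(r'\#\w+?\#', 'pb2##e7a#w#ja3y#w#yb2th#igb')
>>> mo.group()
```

'#e7a#'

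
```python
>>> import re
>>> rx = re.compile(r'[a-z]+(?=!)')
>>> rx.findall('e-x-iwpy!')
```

The `(?=…)`/`(?<=…)` assertion just peeks at neighbouring text; it doesn't advance the match position.
No capturing groups, so `findall` returns the 1 full match string.

['iwpy']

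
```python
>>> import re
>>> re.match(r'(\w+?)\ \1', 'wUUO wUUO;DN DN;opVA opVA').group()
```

'wUUO wUUO'

`\1` has to match the exact text group 1 already captured.
With `match`, the pattern is implicitly anchored at the beginning.
The match spans [0:9] → 'wUUO wUUO'.
Captured: group 1 = 'wUUO'.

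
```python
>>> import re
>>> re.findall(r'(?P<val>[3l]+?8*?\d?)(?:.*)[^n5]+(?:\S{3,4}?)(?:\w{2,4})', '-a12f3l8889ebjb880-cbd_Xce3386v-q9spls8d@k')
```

['3']

This matches one or more of one of [3l] (lazy), then zero or more of a literal '8' (lazy), then optionally a digit (captured as 'val'); then zero or more of any character (non-capturing group); then one or more of any character except [n5]; then 3 to 4 of a non-whitespace character (lazy) (non-capturing group); then 2 to 4 of a word character (non-capturing group).
The `?` after the quantifier makes it lazy — it takes as little as possible before letting the rest of the pattern try.
Scanning left to right: at [5:40] match '3l8889ebjb880-cbd_Xce3386v-q9spls8d', group 1 = '3'.
`findall` collects group 1 from the one match (1 total).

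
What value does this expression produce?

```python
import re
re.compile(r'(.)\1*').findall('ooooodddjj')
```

A backreference is literal: `\1` must see the identical characters the first group matched.
Walking the string: at [0:5] match 'ooooo', group 1 = 'o'; at [5:8] match 'ddd', group 1 = 'd'; at [8:10] match 'jj', group 1 = 'j'.
Because there's exactly one group, `findall` drops the full match and keeps group 1 from each hit.

['o', 'd', 'j']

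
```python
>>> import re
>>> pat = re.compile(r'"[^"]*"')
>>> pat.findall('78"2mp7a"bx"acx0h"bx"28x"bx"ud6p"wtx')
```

['"2mp7a"', '"acx0h"', '"28x"', '"ud6p"']

Matches: at [2:9] → '"2mp7a"'; at [11:18] → '"acx0h"'; at [20:25] → '"28x"'; at [27:33] → '"ud6p"'.
`findall` yields the raw match text (4 of them) because the pattern has no groups.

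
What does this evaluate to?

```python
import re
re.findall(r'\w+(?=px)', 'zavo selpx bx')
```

The lookaround is zero-width — it requires the adjacent text to match without consuming it, so the asserted text isn't part of the match.
`findall` yields the raw match text (1 of them) because the pattern has no groups.

['sel']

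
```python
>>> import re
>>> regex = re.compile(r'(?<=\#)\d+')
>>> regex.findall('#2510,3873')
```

The lookaround is zero-width — it requires the adjacent text to match without consuming it, so the asserted text isn't part of the match.
Matches: at [1:5] → '2510'.
`findall` yields the raw match text (1 of them) because the pattern has no groups.

['2510']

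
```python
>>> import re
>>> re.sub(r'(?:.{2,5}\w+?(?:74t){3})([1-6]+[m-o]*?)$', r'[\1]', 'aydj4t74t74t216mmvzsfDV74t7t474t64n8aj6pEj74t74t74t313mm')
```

'[313mm]'

This matches 2 to 5 of any character, then one or more of a word character (lazy), then the literal '74t' repeated 3 times (non-capturing group); then one or more of a character in [1-6], then zero or more of a character in [m-o] (lazy) (captured); then anchored at the end.
Matches: at [0:56] → 'aydj4t74t74t216mmvzsfDV74t7t474t64n8aj6pEj74t74t74t313mm'.
The replacement refers to a captured group, so each match is rewritten using its own captured text.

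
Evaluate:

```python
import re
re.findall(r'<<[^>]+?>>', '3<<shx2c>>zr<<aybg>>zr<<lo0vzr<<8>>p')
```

['<<shx2c>>', '<<aybg>>', '<<lo0vzr<<8>>']

With no groups in the pattern, `findall` gives back each whole match — 3 here.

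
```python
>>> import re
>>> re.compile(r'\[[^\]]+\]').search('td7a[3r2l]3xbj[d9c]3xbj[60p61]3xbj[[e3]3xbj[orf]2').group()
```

'[3r2l]'

Unlike `match`, `search` isn't anchored — it looks for the pattern anywhere in the string.
The match spans [4:10] → '[3r2l]'.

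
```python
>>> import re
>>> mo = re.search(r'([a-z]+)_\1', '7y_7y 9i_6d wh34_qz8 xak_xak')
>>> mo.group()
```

The backreference `\1` re-matches whatever the first group consumed, character for character.
`re.search` tries every starting position until one works.
The match spans [21:28] → 'xak_xak'.
Captured: group 1 = 'xak'.

'xak_xak'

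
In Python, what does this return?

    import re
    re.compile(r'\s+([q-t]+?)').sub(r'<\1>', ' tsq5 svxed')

'<t>sq5<s>vxed'

Pattern: one or more of whitespace; then one or more of a character in [q-t] (lazy) (captured).
Because the quantifier is non-greedy, it stops expanding at the earliest point where the rest of the pattern can succeed.
Matches: at [0:2] → ' t'; at [5:7] → ' s'.
`\1` in the replacement pulls in group 1's text for each match.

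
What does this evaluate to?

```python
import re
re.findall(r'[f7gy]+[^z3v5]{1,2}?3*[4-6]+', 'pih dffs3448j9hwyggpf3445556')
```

['ffs344', 'yggpf3445556']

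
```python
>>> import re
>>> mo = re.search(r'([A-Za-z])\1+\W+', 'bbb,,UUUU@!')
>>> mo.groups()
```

('b',)

`\1` is not a pattern — it's the concrete string captured by group 1, re-applied verbatim.
`re.search` scans for the first position where the pattern succeeds.
The match spans [0:5] → 'bbb,,'.
Captured: group 1 = 'b'.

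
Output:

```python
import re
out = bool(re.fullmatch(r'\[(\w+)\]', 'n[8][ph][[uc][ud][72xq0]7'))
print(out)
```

False

For `fullmatch`, every character of the input must be accounted for by the pattern.
Here there's no way to consume every character, so the call returns None, and `bool(None)` is False.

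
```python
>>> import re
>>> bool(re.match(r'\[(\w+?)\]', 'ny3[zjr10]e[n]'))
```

`re.match` won't scan ahead — the pattern has to work from the very first character.
Here the pattern fails at index 0, so the call returns None, and `bool(None)` is False.

False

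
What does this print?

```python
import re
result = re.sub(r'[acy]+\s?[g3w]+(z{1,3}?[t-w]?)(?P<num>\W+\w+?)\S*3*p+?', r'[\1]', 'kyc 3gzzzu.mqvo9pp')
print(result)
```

Each match is replaced using the text its own group 1 captured.

k[zzzu]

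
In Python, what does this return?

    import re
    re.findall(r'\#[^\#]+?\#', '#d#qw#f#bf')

['#d#', '#f#']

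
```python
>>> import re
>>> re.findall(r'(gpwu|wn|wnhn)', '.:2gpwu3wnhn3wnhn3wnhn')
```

Alternation isn't longest-match — the leftmost alternative that fits at this position is chosen.
`findall` collects group 1 from each match (4 total).

['gpwu', 'wn', 'wn', 'wn']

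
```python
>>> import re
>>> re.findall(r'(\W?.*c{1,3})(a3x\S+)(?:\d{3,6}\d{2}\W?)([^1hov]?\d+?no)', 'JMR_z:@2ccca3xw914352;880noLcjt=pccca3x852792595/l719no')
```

[('JMR_z:@2ccca3xw914352;880noLcjt=pccc', 'a3x8527', 'l719no')]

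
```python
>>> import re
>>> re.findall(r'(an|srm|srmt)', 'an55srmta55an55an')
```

['an', 'srm', 'an', 'an']

The regex engine tests alternatives in the order written; an earlier branch that matches wins even if a later one would match more.
Because there's exactly one group, `findall` drops the full match and keeps group 1 from each hit.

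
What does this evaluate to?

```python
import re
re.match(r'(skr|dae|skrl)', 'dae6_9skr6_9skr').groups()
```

('dae',)

The match spans [0:3] → 'dae'.
Captured: group 1 = 'dae'.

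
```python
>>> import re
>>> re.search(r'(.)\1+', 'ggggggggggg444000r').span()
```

The backreference `\1` re-matches whatever the first group consumed, character for character.
Unlike `match`, `search` isn't anchored — it looks for the pattern anywhere in the string.
The match spans [0:11] → 'ggggggggggg'.
Captured: group 1 = 'g'.

(0, 11)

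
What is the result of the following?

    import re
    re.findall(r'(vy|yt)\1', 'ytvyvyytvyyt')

['vy']

A backreference is literal: `\1` must see the identical characters the first group matched.
Scanning left to right: at [2:6] match 'vyvy', group 1 = 'vy'.
Because there's exactly one group, `findall` drops the full match and keeps group 1 from the one hit.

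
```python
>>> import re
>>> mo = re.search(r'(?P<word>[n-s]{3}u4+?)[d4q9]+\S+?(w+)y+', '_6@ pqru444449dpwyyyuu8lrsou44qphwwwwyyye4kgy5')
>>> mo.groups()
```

The match spans [4:20] → 'pqru444449dpwyyy'.
Captured: group 1 = 'pqru4', group 2 = 'w'.

('pqru4', 'w')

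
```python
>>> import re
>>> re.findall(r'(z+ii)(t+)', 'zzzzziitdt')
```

This matches one or more of the literal 'z', then the literal 'ii' (captured); then one or more of a literal 't' (captured).
Walking the string: at [0:8] match 'zzzzziit', groups = ('zzzzzii', 't').
`findall` packs the 2 group values into a tuple for every match.

[('zzzzzii', 't')]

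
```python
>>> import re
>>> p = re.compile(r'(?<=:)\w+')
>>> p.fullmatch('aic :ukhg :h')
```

`re.fullmatch` requires the pattern to consume the entire string.
Here the string isn't matched end-to-end, so the call returns None.

None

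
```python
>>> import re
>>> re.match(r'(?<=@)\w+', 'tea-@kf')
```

None

The positive lookaround only admits positions where the adjacent text matches; those characters stay outside the span.
`re.match` won't scan ahead — the pattern has to work from the very first character.
Here the string doesn't start with a match, so the call returns None.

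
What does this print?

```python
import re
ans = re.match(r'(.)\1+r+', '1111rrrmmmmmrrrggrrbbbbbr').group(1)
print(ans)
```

1

The match spans [0:7] → '1111rrr'.
Captured: group 1 = '1'.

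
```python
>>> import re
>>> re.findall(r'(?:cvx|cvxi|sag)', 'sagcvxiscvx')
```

['sag', 'cvx', 'cvx']

The regex engine tests alternatives in the order written; an earlier branch that matches wins even if a later one would match more.
With no groups in the pattern, `findall` gives back each whole match — 3 here.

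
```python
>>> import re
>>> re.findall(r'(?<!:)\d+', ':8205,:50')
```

A negative assertion filters positions out without eating any characters.
Matches: at [2:5] → '205'; at [8:9] → '0'.
With no groups in the pattern, `findall` gives back each whole match — 2 here.

['205', '0']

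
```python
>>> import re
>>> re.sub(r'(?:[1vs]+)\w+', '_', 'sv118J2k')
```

'_'

Every occurrence is swapped for '_'.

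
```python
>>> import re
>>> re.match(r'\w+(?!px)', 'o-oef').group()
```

The negative lookaround is zero-width — it rules out positions where the adjacent text would match, without consuming anything.
`match` is anchored at position 0; if the pattern doesn't fit there, it returns None.
The match spans [0:1] → 'o'.

'o'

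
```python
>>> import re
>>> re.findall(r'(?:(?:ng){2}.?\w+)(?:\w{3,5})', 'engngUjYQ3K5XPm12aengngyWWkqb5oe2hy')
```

['ngngUjYQ3K5XPm12aengngyWWkqb5oe2hy']

Pattern: the literal 'ng' repeated 2 times, then optionally any character, then one or more of a word character (non-capturing group); then 3 to 5 of a word character (non-capturing group).
Walking the string: at [1:35] → 'ngngUjYQ3K5XPm12aengngyWWkqb5oe2hy'.
`findall` yields the raw match text (1 of them) because the pattern has no groups.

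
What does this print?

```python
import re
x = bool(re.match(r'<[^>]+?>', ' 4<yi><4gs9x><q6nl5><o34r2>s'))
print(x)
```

False

`match` is anchored at position 0; if the pattern doesn't fit there, it returns None.
Here position 0 doesn't satisfy it, so the call returns None, and `bool(None)` is False.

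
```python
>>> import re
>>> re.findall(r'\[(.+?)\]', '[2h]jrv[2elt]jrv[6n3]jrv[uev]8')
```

['2h', '2elt', '6n3', 'uev']

The `?` after the quantifier makes it lazy — it takes as little as possible before letting the rest of the pattern try.
`findall` collects group 1 from each match (4 total).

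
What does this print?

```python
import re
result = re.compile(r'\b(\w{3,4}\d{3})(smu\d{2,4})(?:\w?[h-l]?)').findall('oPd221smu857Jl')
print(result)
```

This matches a word boundary (`\b`, zero-width); then 3 to 4 of a word character, then exactly 3 of a digit (captured); then the literal 'smu', then 2 to 4 of a digit (captured); then optionally a word character, then optionally a character in [h-l] (non-capturing group).
Walking the string: at [0:14] match 'oPd221smu857Jl', groups = ('oPd221', 'smu857').
`findall` packs the 2 group values into a tuple for every match.

[('oPd221', 'smu857')]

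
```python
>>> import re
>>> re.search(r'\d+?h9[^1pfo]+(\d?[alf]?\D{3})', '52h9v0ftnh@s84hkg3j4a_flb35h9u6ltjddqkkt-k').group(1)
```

'ftnh'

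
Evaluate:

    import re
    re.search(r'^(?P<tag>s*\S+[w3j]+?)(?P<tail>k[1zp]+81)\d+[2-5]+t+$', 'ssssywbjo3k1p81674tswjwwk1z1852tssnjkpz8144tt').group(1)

'ssssywbjo3k1p81674tswjwwk1z1852tssnj'

The match spans [0:45] → 'ssssywbjo3k1p81674tswjwwk1z1852tssnjkpz8144tt'.
Captured: group 1 = 'ssssywbjo3k1p81674tswjwwk1z1852tssnj', group 2 = 'kpz81'.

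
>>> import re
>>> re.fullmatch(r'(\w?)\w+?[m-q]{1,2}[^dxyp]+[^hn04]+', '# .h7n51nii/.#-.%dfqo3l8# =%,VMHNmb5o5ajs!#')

None

Pattern: optionally a word character (captured); then one or more of a word character (lazy); then 1 to 2 of a character in [m-q], then one or more of any character except [dxyp]; then one or more of any character except [hn04].
For `fullmatch`, every character of the input must be accounted for by the pattern.
Here the string isn't matched end-to-end, so the call returns None.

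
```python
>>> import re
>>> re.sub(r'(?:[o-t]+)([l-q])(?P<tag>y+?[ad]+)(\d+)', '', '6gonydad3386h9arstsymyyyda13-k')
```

'6gh9arstsymyyyda13-k'

The pattern matches one or more of a character in [o-t] (non-capturing group); then a character in [l-q] (captured); then one or more of a literal 'y' (lazy), then one or more of one of [ad] (captured as 'tag'); then one or more of a digit (captured).
Matches: at [2:12] → 'onydad3386'.
Every occurrence is swapped for ''.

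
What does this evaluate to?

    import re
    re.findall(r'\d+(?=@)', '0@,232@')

['0', '232']

Because the assertion is zero-width, the text it checks is not consumed and won't appear in the result.
No capturing groups, so `findall` returns the 2 full match strings.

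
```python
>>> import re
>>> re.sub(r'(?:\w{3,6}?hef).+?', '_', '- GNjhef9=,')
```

'- _=,'

Every occurrence is swapped for '_'.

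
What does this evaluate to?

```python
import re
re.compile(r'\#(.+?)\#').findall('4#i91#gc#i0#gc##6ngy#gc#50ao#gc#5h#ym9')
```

The `?` after the quantifier makes it lazy — it takes as little as possible before letting the rest of the pattern try.
Matches: at [1:6] match '#i91#', group 1 = 'i91'; at [8:12] match '#i0#', group 1 = 'i0'; at [14:21] match '##6ngy#', group 1 = '#6ngy'; at [23:29] match '#50ao#', group 1 = '50ao'; at [31:35] match '#5h#', group 1 = '5h'.
One capturing group, so `findall` returns just the captured substring from each match — 5 in all.

['i91', 'i0', '#6ngy', '50ao', '5h']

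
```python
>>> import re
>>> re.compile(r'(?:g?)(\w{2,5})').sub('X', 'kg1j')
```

'X'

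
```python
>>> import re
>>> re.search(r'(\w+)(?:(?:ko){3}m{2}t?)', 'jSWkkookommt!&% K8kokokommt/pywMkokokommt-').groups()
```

Pattern: one or more of a word character (captured); then the literal 'ko' repeated 3 times, then exactly 2 of a literal 'm', then optionally a literal 't' (non-capturing group).
`search` walks the string left to right and returns the first match it finds.
The match spans [16:27] → 'K8kokokommt'.
Captured: group 1 = 'K8'.

('K8',)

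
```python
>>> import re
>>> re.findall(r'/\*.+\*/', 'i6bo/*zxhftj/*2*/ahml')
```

Scanning left to right: at [4:17] → '/*zxhftj/*2*/'.
With no groups in the pattern, `findall` gives back each whole match — 1 here.

['/*zxhftj/*2*/']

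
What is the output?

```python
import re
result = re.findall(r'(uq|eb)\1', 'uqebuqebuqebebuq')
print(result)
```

['eb']

A backreference is literal: `\1` must see the identical characters the first group matched.
Matches: at [10:14] match 'ebeb', group 1 = 'eb'.
Because there's exactly one group, `findall` drops the full match and keeps group 1 from the one hit.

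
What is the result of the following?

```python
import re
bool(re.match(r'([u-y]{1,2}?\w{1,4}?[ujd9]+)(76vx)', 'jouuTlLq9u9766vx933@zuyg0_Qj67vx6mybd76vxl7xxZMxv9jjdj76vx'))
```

False

Pattern: 1 to 2 of a character in [u-y] (lazy), then 1 to 4 of a word character (lazy), then one or more of one of [ujd9] (captured); then the literal '76', then the literal 'vx' (captured).
With `match`, the pattern is implicitly anchored at the beginning.
Here the string doesn't start with a match, so the call returns None, and `bool(None)` is False.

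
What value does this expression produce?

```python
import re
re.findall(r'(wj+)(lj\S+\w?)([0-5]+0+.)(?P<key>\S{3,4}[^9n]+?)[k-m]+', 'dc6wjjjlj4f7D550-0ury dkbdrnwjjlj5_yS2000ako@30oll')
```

Pattern: a literal 'w', then one or more of the literal 'j' (captured); then the literal 'lj', then one or more of a non-whitespace character, then optionally a word character (captured); then one or more of a character in [0-5], then one or more of the literal '0', then any character (captured); then 3 to 4 of a non-whitespace character, then one or more of any character except [9n] (lazy) (captured as 'key'); then one or more of a character in [k-m].
Matches: at [3:24] match 'wjjjlj4f7D550-0ury dk', groups = ('wjjj', 'lj4f7D5', '50-', '0ury d'); at [28:50] match 'wjjlj5_yS2000ako@30oll', groups = ('wjj', 'lj5_yS20', '00a', 'ko@30o').
`findall` packs the 4 group values into a tuple for every match.

[('wjjj', 'lj4f7D5', '50-', '0ury d'), ('wjj', 'lj5_yS20', '00a', 'ko@30o')]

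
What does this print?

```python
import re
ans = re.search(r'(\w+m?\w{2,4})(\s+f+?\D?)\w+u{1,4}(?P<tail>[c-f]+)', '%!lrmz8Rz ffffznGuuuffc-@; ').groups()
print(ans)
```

('lrmz8Rz', ' ff', 'ffc')

This matches one or more of a word character, then optionally a literal 'm', then 2 to 4 of a word character (captured); then one or more of whitespace, then one or more of the literal 'f' (lazy), then optionally a non-digit (captured); then one or more of a word character, then 1 to 4 of a literal 'u'; then one or more of a character in [c-f] (captured as 'tail').
Lazy quantifiers expand one character at a time until the remainder of the pattern can match.
`re.search` scans for the first position where the pattern succeeds.
The match spans [2:23] → 'lrmz8Rz ffffznGuuuffc'.
Captured: group 1 = 'lrmz8Rz', group 2 = ' ff', group 3 = 'ffc'.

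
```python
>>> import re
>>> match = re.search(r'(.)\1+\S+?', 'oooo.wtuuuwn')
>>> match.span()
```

(0, 5)

`\1` has to match the exact text group 1 already captured.
`search` walks the string left to right and returns the first match it finds.
The match spans [0:5] → 'oooo.'.
Captured: group 1 = 'o'.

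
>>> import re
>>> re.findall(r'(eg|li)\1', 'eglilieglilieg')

['li', 'li']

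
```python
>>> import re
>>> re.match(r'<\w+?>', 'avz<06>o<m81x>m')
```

None

With `match`, the pattern is implicitly anchored at the beginning.
Here the string doesn't start with a match, so the call returns None.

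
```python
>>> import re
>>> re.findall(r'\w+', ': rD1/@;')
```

['rD1']

Pattern: one or more of a word character.
Scanning left to right: at [2:5] → 'rD1'.
With no groups in the pattern, `findall` gives back each whole match — 1 here.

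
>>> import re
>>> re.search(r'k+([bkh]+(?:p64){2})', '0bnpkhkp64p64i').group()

'khkp64p64'

The match spans [4:13] → 'khkp64p64'.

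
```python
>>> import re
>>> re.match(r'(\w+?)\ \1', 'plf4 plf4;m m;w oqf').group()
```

After group 1 captures some text, `\1` only succeeds where that same text appears again.
`re.match` won't scan ahead — the pattern has to work from the very first character.
The match spans [0:9] → 'plf4 plf4'.
Captured: group 1 = 'plf4'.

'plf4 plf4'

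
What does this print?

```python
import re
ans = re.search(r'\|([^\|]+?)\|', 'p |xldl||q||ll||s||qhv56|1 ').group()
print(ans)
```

|xldl|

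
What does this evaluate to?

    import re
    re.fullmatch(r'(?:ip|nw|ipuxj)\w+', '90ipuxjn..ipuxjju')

For `fullmatch`, every character of the input must be accounted for by the pattern.
Here the string isn't matched end-to-end, so the call returns None.

None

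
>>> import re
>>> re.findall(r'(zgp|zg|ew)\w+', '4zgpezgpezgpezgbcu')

Alternation tries branches left to right and keeps the first one that lets the overall match succeed at that position.
`findall` collects group 1 from the one match (1 total).

['zgp']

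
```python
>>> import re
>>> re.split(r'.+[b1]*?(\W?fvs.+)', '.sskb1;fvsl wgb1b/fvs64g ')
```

['', 'fvs64g ', '']

This matches one or more of any character; then zero or more of one of [b1] (lazy); then optionally a non-word character, then the literal 'fvs', then one or more of any character (captured).
Matches to split on: at [0:25] → '.sskb1;fvsl wgb1b/fvs64g '.
With a capturing group present, the delimiter's captured portion is kept in the result list.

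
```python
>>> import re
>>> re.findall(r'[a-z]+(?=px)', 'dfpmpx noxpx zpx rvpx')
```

['dfpm', 'nox', 'z', 'rv']

The lookaround is zero-width — it requires the adjacent text to match without consuming it, so the asserted text isn't part of the match.
No capturing groups, so `findall` returns the 4 full match strings.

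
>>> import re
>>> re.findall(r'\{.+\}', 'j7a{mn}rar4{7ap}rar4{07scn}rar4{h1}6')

['{mn}rar4{7ap}rar4{07scn}rar4{h1}']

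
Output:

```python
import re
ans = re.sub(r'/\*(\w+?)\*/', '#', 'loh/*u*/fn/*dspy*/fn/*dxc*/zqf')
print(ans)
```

loh#fn#fn#zqf

Matches: at [3:8] → '/*u*/'; at [10:18] → '/*dspy*/'; at [20:27] → '/*dxc*/'.
Each match is replaced by '#'.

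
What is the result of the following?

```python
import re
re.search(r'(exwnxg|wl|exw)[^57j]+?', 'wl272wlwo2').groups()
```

('wl',)

`search` walks the string left to right and returns the first match it finds.
The match spans [0:3] → 'wl2'.
Captured: group 1 = 'wl'.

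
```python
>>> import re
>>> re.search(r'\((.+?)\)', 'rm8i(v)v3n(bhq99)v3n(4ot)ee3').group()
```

Unlike `match`, `search` isn't anchored — it looks for the pattern anywhere in the string.
The match spans [4:7] → '(v)'.
Captured: group 1 = 'v'.

'(v)'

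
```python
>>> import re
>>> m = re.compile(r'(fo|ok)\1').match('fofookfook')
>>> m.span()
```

After group 1 captures some text, `\1` only succeeds where that same text appears again.
`re.match` only tries the pattern at the start of the string.
The match spans [0:4] → 'fofo'.
Captured: group 1 = 'fo'.

(0, 4)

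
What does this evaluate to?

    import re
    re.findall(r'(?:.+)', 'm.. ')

['m.. ']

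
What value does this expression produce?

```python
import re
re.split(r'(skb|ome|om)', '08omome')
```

['08', 'om', '', 'ome', '']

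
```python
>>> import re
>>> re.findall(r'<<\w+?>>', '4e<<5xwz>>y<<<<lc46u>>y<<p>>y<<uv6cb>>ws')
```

Scanning left to right: at [2:10] → '<<5xwz>>'; at [13:22] → '<<lc46u>>'; at [23:28] → '<<p>>'; at [29:38] → '<<uv6cb>>'.
Since nothing is captured, `findall` lists the 4 matched substrings directly.

['<<5xwz>>', '<<lc46u>>', '<<p>>', '<<uv6cb>>']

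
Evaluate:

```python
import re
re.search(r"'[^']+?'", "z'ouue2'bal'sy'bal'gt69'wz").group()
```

"'ouue2'"

Unlike `match`, `search` isn't anchored — it looks for the pattern anywhere in the string.
The match spans [1:8] → "'ouue2'".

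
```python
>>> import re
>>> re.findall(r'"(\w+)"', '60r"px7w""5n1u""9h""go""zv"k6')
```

With a single group, `findall` returns only what that group captured — 5 items.

['px7w', '5n1u', '9h', 'go', 'zv']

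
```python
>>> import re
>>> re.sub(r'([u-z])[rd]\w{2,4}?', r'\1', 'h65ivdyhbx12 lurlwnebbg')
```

'h65ivbx12 lunebbg'

A non-greedy quantifier consumes as few characters as it can — just enough that the remainder of the pattern still matches from where it stops; whatever follows it matches normally.
`\1` in the replacement pulls in group 1's text for each match.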